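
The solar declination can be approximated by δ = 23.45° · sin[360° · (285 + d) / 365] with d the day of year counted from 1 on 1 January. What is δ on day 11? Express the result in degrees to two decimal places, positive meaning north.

360 × (285 + 11) / 365 = 291.945°; sin(291.945°) = -0.9275.
δ = 23.45 × -0.9275 = -21.750° ≈ -21.75°.

-21.75°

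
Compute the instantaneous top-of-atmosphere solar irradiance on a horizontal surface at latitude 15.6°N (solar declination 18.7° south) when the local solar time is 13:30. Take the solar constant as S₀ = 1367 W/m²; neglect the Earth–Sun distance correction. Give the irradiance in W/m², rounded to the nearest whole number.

1034 W/m²

Hour angle H = 15° × (13.5 − 12) = 22.50°.
cos θ_z = sin φ sin δ + cos φ cos δ cos H = (0.2689)(-0.3206) + (0.9632)(0.9472)(0.9239) = 0.7567.
Top-of-atmosphere irradiance = S₀ cos θ_z = 1367 × 0.7567 = 1034.41 W/m².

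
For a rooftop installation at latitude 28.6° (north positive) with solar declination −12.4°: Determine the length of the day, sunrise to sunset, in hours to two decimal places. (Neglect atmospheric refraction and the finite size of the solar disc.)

−tan φ tan δ = −(0.5452)(-0.2199) = 0.1199; H_s = arccos(0.1199) = 83.11°.
Day length = 2 H_s / 15° h⁻¹ = 166.22° / 15 = 11.081 h.

11.08 hours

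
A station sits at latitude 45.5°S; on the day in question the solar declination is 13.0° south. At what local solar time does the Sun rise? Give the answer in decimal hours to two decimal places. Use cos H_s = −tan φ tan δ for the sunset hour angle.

5.09 h

−tan φ tan δ = −(-1.0176)(-0.2309) = -0.2350; H_s = arccos(-0.2350) = 103.59°.
Sunrise is at 12 − H_s/15 = 12 − 6.906 = 5.094 h local solar time.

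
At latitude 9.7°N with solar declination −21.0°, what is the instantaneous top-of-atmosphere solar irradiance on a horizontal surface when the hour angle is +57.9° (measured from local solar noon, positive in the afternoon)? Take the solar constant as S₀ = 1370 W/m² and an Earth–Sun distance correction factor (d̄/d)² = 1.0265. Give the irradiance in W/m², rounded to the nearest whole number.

603 W/m²

With φ = 9.7°, δ = -21.0°, H = 57.90°: sin φ sin δ = -0.0604, cos φ cos δ cos H = 0.4890, so cos θ_z = 0.4286.
Top-of-atmosphere irradiance = S₀ (d̄/d)² cos θ_z = 1370 × 1.0265 × 0.4286 = 602.74 W/m².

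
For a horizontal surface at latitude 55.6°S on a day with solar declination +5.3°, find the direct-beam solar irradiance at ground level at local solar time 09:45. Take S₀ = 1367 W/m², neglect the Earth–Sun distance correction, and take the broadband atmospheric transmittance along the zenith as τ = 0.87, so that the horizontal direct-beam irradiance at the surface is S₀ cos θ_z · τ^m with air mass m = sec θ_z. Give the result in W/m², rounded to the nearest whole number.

Hour angle H = 15° × (9.75 − 12) = -33.75°.
With φ = -55.6°, δ = 5.3°, H = -33.75°: sin φ sin δ = -0.0762, cos φ cos δ cos H = 0.4677, so cos θ_z = 0.3915.
Air mass m = 1/cos θ_z = 1/0.3915 = 2.554; τ^m = 0.87^2.554 = 0.7007.
Surface direct beam = 1367 × 0.3915 × 0.7007 = 375.00 W/m².

375 W/m²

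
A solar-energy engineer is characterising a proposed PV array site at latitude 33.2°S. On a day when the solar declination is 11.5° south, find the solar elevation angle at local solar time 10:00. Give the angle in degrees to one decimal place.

55.0°

Hour angle H = 15° × (10 − 12) = -30.00°.
With φ = -33.2°, δ = -11.5°, H = -30.00°: sin φ sin δ = 0.1092, cos φ cos δ cos H = 0.7101, so cos θ_z = 0.8193.
θ_z = arccos(0.8193) = 34.99°, so the elevation is 90° − 34.99° = 55.01°.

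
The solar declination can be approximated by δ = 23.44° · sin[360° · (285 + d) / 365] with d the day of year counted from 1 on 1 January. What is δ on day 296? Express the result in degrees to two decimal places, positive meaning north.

-12.78°

360 × (285 + 296) / 365 = 573.041°; sin(573.041°) = -0.5452.
δ = 23.44 × -0.5452 = -12.779° ≈ -12.78°.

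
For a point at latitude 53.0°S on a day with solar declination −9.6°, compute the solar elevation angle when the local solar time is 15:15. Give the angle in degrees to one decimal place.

31.6°

Hour angle H = 15° × (15.25 − 12) = 48.75°.
With φ = -53.0°, δ = -9.6°, H = 48.75°: sin φ sin δ = 0.1332, cos φ cos δ cos H = 0.3912, so cos θ_z = 0.5244.
θ_z = arccos(0.5244) = 58.37°, so the elevation is 90° − 58.37° = 31.63°.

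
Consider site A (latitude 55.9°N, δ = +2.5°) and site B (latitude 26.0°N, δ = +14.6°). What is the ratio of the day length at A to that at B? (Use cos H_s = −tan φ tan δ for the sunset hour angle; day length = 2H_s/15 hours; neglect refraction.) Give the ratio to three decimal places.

A: H_s = arccos(−tan 55.9° · tan 2.5°) = 93.70°, so 2H_s/15 = 12.4933 h.
B: H_s = arccos(−tan 26.0° · tan 14.6°) = 97.30°, so 2H_s/15 = 12.9733 h.
Ratio A/B = 12.4933 / 12.9733 = 0.9630.

0.963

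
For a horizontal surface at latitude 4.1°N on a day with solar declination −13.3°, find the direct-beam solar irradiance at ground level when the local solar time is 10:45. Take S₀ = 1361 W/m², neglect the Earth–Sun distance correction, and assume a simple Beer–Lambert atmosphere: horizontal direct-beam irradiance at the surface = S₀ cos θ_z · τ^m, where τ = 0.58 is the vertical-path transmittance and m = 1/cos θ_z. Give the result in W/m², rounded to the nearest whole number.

Hour angle H = 15° × (10.75 − 12) = -18.75°.
cos θ_z = sin(4.1°) sin(-13.3°) + cos(4.1°) cos(-13.3°) cos(-18.75°) = -0.0164 + 0.9192 = 0.9028.
Air mass m = 1/cos θ_z = 1/0.9028 = 1.108; τ^m = 0.58^1.108 = 0.5469.
Surface direct beam = 1361 × 0.9028 × 0.5469 = 671.98 W/m².

672 W/m²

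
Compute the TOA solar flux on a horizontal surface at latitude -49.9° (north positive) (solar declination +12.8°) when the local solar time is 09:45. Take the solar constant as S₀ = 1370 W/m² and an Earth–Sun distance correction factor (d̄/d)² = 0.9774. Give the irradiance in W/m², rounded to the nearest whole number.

Hour angle H = 15° × (9.75 − 12) = -33.75°.
cos θ_z = sin(-49.9°) sin(12.8°) + cos(-49.9°) cos(12.8°) cos(-33.75°) = -0.1695 + 0.5223 = 0.3528.
Top-of-atmosphere irradiance = S₀ (d̄/d)² cos θ_z = 1370 × 0.9774 × 0.3528 = 472.41 W/m².

472 W/m²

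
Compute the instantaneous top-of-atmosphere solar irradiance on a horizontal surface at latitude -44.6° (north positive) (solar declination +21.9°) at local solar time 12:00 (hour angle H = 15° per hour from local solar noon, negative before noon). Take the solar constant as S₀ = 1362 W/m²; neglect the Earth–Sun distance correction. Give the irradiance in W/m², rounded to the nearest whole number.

Hour angle H = 15° × (12 − 12) = 0.00°.
With φ = -44.6°, δ = 21.9°, H = 0.00°: sin φ sin δ = -0.2619, cos φ cos δ cos H = 0.6606, so cos θ_z = 0.3987.
Top-of-atmosphere irradiance = S₀ cos θ_z = 1362 × 0.3987 = 543.03 W/m².

543 W/m²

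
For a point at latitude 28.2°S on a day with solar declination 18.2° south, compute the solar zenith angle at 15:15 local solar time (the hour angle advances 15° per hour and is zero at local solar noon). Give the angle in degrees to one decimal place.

45.6°

Hour angle H = 15° × (15.25 − 12) = 48.75°.
With φ = -28.2°, δ = -18.2°, H = 48.75°: sin φ sin δ = 0.1476, cos φ cos δ cos H = 0.5520, so cos θ_z = 0.6996.
θ_z = arccos(0.6996) = 45.61°.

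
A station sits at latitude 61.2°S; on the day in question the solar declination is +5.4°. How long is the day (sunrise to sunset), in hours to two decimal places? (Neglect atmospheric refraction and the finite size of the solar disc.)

10.68 hours

cos H_s = −tan(-61.2°) · tan(5.4°) = 0.1719, so H_s = arccos(0.1719) = 80.10°.
Day length = 2 H_s / 15° h⁻¹ = 160.20° / 15 = 10.680 h.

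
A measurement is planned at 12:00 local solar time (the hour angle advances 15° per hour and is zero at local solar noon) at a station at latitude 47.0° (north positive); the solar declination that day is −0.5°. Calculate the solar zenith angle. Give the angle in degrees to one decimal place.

47.5°

Hour angle H = 15° × (12 − 12) = 0.00°.
cos θ_z = sin(47.0°) sin(-0.5°) + cos(47.0°) cos(-0.5°) cos(0.00°) = -0.0064 + 0.6820 = 0.6756.
θ_z = arccos(0.6756) = 47.50°.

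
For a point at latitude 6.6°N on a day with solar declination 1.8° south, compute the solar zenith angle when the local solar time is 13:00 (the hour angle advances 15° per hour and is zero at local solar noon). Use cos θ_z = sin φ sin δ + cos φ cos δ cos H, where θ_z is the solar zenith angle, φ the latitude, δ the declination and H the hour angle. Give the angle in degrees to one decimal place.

Hour angle H = 15° × (13 − 12) = 15.00°.
With φ = 6.6°, δ = -1.8°, H = 15.00°: sin φ sin δ = -0.0036, cos φ cos δ cos H = 0.9591, so cos θ_z = 0.9555.
θ_z = arccos(0.9555) = 17.16°.

17.2°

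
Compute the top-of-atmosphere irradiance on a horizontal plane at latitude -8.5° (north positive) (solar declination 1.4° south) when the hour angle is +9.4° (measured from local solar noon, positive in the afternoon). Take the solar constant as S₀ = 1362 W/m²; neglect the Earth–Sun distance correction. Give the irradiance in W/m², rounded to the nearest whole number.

1333 W/m²

cos θ_z = sin(-8.5°) sin(-1.4°) + cos(-8.5°) cos(-1.4°) cos(9.40°) = 0.0036 + 0.9754 = 0.9790.
Top-of-atmosphere irradiance = S₀ cos θ_z = 1362 × 0.9790 = 1333.40 W/m².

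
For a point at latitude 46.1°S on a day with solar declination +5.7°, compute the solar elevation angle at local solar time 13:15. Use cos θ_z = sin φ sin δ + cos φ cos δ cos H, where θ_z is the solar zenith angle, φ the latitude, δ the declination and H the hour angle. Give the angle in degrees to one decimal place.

Hour angle H = 15° × (13.25 − 12) = 18.75°.
cos θ_z = sin(-46.1°) sin(5.7°) + cos(-46.1°) cos(5.7°) cos(18.75°) = -0.0716 + 0.6534 = 0.5818.
θ_z = arccos(0.5818) = 54.42°, so the elevation is 90° − 54.42° = 35.58°.

35.6°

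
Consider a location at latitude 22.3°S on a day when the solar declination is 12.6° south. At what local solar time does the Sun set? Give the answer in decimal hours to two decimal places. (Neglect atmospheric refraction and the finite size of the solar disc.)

The sunset hour angle satisfies cos H_s = −tan φ tan δ = -0.0917, giving H_s = 95.26°.
Sunset is at 12 + H_s/15 = 12 + 6.351 = 18.351 h local solar time.

18.35 h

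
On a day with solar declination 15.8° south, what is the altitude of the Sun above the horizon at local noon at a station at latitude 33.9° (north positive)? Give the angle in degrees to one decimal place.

At local solar noon the hour angle is zero, so the elevation is 90° − |φ − δ| = 90° − |33.9° − (-15.8°)| = 90° − 49.7° = 40.3°.

40.3°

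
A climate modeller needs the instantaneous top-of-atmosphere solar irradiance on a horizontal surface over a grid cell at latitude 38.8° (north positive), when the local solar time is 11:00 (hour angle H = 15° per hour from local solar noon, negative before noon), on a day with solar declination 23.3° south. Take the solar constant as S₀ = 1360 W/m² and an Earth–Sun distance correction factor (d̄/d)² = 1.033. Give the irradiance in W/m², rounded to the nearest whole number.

623 W/m²

Hour angle H = 15° × (11 − 12) = -15.00°.
With φ = 38.8°, δ = -23.3°, H = -15.00°: sin φ sin δ = -0.2479, cos φ cos δ cos H = 0.6914, so cos θ_z = 0.4435.
Top-of-atmosphere irradiance = S₀ (d̄/d)² cos θ_z = 1360 × 1.033 × 0.4435 = 623.06 W/m².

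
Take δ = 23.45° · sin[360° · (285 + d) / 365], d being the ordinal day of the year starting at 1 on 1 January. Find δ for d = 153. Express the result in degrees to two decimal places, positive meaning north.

+22.30°

360 × (285 + 153) / 365 = 432.000°; sin(432.000°) = 0.9511.
δ = 23.45 × 0.9511 = 22.303° ≈ +22.30°.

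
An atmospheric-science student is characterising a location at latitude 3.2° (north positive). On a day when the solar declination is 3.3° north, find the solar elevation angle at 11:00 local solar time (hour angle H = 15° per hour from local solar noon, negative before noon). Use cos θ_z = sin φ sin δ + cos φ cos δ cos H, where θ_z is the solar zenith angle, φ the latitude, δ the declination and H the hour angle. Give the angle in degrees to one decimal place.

75.0°

Hour angle H = 15° × (11 − 12) = -15.00°.
cos θ_z = sin(3.2°) sin(3.3°) + cos(3.2°) cos(3.3°) cos(-15.00°) = 0.0032 + 0.9628 = 0.9660.
θ_z = arccos(0.9660) = 14.98°, so the elevation is 90° − 14.98° = 75.02°.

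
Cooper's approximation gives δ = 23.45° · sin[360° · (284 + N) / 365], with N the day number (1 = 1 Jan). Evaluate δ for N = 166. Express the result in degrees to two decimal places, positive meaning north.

+23.31°

360 × (284 + 166) / 365 = 443.836°; sin(443.836°) = 0.9942.
δ = 23.45 × 0.9942 = 23.314° ≈ +23.31°.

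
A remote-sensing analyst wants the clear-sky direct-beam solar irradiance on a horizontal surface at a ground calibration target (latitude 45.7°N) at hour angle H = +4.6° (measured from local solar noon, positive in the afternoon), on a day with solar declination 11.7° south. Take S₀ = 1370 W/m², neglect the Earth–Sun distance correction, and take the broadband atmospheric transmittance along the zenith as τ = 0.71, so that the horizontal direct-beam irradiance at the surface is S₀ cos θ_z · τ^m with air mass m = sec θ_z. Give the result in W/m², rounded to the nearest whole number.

388 W/m²

cos θ_z = sin φ sin δ + cos φ cos δ cos H = (0.7157)(-0.2028) + (0.6984)(0.9792)(0.9968) = 0.5365.
Air mass m = 1/cos θ_z = 1/0.5365 = 1.864; τ^m = 0.71^1.864 = 0.5281.
Surface direct beam = 1370 × 0.5365 × 0.5281 = 388.16 W/m².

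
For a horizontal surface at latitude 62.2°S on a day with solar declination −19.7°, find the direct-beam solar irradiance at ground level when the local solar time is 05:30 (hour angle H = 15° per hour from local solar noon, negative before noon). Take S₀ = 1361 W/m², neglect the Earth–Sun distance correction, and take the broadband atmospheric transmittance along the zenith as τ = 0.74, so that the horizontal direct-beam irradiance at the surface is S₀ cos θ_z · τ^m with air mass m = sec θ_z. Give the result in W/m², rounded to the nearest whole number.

Hour angle H = 15° × (5.5 − 12) = -97.50°.
With φ = -62.2°, δ = -19.7°, H = -97.50°: sin φ sin δ = 0.2982, cos φ cos δ cos H = -0.0573, so cos θ_z = 0.2409.
Air mass m = 1/cos θ_z = 1/0.2409 = 4.151; τ^m = 0.74^4.151 = 0.2865.
Surface direct beam = 1361 × 0.2409 × 0.2865 = 93.93 W/m².

94 W/m²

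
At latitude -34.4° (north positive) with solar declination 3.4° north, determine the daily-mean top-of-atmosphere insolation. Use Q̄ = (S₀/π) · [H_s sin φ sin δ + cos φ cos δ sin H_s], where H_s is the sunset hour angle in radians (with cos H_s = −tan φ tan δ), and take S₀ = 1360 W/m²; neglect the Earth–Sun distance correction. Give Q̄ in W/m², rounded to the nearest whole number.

334 W/m²

The sunset hour angle satisfies cos H_s = −tan φ tan δ = 0.0407, giving H_s = 87.67°. In radians, H_s = 1.5301.
H_s sin φ sin δ = 1.5301 × -0.5650 × 0.0593 = -0.0513.
cos φ cos δ sin H_s = 0.8251 × 0.9982 × 0.9992 = 0.8230.
Q̄ = (1360/π) × (-0.0513 + 0.8230) = 432.90 × 0.7717 = 334.07 W/m².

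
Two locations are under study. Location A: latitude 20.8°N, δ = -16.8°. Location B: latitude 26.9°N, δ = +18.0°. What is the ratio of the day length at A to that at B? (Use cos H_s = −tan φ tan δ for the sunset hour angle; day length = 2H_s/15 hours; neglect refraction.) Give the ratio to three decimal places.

A: H_s = arccos(−tan 20.8° · tan -16.8°) = 83.41°, so 2H_s/15 = 11.1213 h.
B: H_s = arccos(−tan 26.9° · tan 18.0°) = 99.49°, so 2H_s/15 = 13.2653 h.
Ratio A/B = 11.1213 / 13.2653 = 0.8384.

0.838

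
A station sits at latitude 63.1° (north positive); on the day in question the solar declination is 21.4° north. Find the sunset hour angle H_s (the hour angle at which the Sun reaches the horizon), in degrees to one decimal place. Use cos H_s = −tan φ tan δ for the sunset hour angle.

140.6°

The sunset hour angle satisfies cos H_s = −tan φ tan δ = -0.7725, giving H_s = 140.58°.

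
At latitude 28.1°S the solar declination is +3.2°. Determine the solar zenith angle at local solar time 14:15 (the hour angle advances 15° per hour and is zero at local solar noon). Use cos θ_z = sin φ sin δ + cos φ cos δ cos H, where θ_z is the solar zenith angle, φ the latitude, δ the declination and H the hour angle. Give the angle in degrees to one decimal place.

Hour angle H = 15° × (14.25 − 12) = 33.75°.
cos θ_z = sin(-28.1°) sin(3.2°) + cos(-28.1°) cos(3.2°) cos(33.75°) = -0.0263 + 0.7323 = 0.7060.
θ_z = arccos(0.7060) = 45.09°.

45.1°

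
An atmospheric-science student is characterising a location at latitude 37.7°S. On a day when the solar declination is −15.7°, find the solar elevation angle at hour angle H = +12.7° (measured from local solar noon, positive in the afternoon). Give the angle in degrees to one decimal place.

cos θ_z = sin φ sin δ + cos φ cos δ cos H = (-0.6115)(-0.2706) + (0.7912)(0.9627)(0.9755) = 0.9085.
θ_z = arccos(0.9085) = 24.70°, so the elevation is 90° − 24.70° = 65.30°.

65.3°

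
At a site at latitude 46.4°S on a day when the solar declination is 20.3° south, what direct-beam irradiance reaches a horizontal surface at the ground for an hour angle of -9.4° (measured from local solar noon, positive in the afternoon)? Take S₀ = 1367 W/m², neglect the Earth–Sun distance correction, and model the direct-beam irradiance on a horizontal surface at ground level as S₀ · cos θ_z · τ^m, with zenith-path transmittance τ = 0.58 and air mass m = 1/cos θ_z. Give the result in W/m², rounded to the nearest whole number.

With φ = -46.4°, δ = -20.3°, H = -9.40°: sin φ sin δ = 0.2512, cos φ cos δ cos H = 0.6381, so cos θ_z = 0.8893.
Air mass m = 1/cos θ_z = 1/0.8893 = 1.124; τ^m = 0.58^1.124 = 0.5421.
Surface direct beam = 1367 × 0.8893 × 0.5421 = 659.02 W/m².

659 W/m²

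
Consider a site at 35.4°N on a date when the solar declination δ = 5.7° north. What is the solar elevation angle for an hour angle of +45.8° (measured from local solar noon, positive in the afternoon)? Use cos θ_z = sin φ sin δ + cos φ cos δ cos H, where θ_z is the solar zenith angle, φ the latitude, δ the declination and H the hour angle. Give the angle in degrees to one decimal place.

38.5°

With φ = 35.4°, δ = 5.7°, H = 45.80°: sin φ sin δ = 0.0575, cos φ cos δ cos H = 0.5655, so cos θ_z = 0.6230.
θ_z = arccos(0.6230) = 51.46°, so the elevation is 90° − 51.46° = 38.54°.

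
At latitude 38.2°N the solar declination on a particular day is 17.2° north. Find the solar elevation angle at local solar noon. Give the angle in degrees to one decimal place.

At local solar noon the hour angle is zero, so the elevation is 90° − |φ − δ| = 90° − |38.2° − (17.2°)| = 90° − 21.0° = 69.0°.

69.0°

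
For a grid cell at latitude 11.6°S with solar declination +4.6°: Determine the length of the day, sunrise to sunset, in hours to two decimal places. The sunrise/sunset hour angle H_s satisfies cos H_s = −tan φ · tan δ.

cos H_s = −tan(-11.6°) · tan(4.6°) = 0.0165, so H_s = arccos(0.0165) = 89.05°.
Day length = 2 H_s / 15° h⁻¹ = 178.10° / 15 = 11.873 h.

11.87 hours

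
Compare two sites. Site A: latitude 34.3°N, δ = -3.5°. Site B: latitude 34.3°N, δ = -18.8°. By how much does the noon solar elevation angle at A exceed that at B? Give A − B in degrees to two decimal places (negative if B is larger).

A: 90° − |34.3 − (-3.5)| = 52.20°.
B: 90° − |34.3 − (-18.8)| = 36.90°.
A − B = 52.20 − 36.90 = 15.30°.

+15.30°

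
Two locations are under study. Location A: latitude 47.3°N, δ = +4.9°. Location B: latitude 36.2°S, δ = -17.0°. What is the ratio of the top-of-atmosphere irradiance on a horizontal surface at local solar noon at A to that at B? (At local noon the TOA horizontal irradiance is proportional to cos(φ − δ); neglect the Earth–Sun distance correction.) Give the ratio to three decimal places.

0.782

A: cos θ_z = cos(47.3° − (4.9°)) = 0.7385.
B: cos θ_z = cos(-36.2° − (-17.0°)) = 0.9444.
Ratio A/B = 0.7385 / 0.9444 = 0.7820.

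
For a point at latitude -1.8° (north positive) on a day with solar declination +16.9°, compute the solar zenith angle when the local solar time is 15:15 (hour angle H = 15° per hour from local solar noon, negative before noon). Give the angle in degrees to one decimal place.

51.6°

Hour angle H = 15° × (15.25 − 12) = 48.75°.
cos θ_z = sin φ sin δ + cos φ cos δ cos H = (-0.0314)(0.2907) + (0.9995)(0.9568)(0.6593) = 0.6214.
θ_z = arccos(0.6214) = 51.58°.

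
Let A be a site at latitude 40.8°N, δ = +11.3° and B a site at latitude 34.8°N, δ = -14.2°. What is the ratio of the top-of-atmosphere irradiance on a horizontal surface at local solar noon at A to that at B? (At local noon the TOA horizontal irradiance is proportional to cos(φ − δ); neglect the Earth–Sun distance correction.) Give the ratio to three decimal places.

1.327

A: cos θ_z = cos(40.8° − (11.3°)) = 0.8704.
B: cos θ_z = cos(34.8° − (-14.2°)) = 0.6561.
Ratio A/B = 0.8704 / 0.6561 = 1.3266.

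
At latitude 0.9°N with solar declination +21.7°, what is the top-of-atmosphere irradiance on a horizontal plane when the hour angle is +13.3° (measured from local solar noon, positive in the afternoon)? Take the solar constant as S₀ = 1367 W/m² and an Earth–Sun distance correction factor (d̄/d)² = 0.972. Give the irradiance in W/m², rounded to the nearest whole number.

1209 W/m²

cos θ_z = sin(0.9°) sin(21.7°) + cos(0.9°) cos(21.7°) cos(13.30°) = 0.0058 + 0.9041 = 0.9099.
Top-of-atmosphere irradiance = S₀ (d̄/d)² cos θ_z = 1367 × 0.972 × 0.9099 = 1209.01 W/m².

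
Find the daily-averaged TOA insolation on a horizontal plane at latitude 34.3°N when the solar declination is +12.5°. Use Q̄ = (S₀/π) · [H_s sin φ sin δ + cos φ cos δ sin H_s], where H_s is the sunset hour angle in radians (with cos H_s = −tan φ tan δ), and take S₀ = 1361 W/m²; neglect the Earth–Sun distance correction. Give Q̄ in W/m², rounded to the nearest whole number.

−tan φ tan δ = −(0.6822)(0.2217) = -0.1512; H_s = arccos(-0.1512) = 98.70°. In radians, H_s = 1.7226.
H_s sin φ sin δ = 1.7226 × 0.5635 × 0.2164 = 0.2101.
cos φ cos δ sin H_s = 0.8261 × 0.9763 × 0.9885 = 0.7972.
Q̄ = (1361/π) × (0.2101 + 0.7972) = 433.22 × 1.0073 = 436.38 W/m².

436 W/m²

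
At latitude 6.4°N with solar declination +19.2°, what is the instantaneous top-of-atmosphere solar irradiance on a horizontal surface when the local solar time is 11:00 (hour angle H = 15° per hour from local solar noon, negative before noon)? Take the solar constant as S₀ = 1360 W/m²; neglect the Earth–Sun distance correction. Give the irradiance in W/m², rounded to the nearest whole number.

1283 W/m²

Hour angle H = 15° × (11 − 12) = -15.00°.
cos θ_z = sin φ sin δ + cos φ cos δ cos H = (0.1115)(0.3289) + (0.9938)(0.9444)(0.9659) = 0.9432.
Top-of-atmosphere irradiance = S₀ cos θ_z = 1360 × 0.9432 = 1282.75 W/m².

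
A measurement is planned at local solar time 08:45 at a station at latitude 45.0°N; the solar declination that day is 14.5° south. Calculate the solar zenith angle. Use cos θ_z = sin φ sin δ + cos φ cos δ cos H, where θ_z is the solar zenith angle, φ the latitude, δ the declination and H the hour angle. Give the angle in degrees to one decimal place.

74.1°

Hour angle H = 15° × (8.75 − 12) = -48.75°.
cos θ_z = sin φ sin δ + cos φ cos δ cos H = (0.7071)(-0.2504) + (0.7071)(0.9681)(0.6593) = 0.2743.
θ_z = arccos(0.2743) = 74.08°.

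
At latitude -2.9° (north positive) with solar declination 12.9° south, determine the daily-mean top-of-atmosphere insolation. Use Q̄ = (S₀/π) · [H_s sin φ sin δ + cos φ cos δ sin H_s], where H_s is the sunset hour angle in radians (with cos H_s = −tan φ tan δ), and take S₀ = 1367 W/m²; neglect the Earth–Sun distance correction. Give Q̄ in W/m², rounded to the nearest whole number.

The sunset hour angle satisfies cos H_s = −tan φ tan δ = -0.0116, giving H_s = 90.66°. In radians, H_s = 1.5823.
H_s sin φ sin δ = 1.5823 × -0.0506 × -0.2233 = 0.0179.
cos φ cos δ sin H_s = 0.9987 × 0.9748 × 0.9999 = 0.9734.
Q̄ = (1367/π) × (0.0179 + 0.9734) = 435.13 × 0.9913 = 431.34 W/m².

431 W/m²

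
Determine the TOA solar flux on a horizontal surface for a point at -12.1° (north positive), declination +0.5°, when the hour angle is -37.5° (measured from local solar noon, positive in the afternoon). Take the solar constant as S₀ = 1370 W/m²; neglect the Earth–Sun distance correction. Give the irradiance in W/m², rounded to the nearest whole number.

cos θ_z = sin(-12.1°) sin(0.5°) + cos(-12.1°) cos(0.5°) cos(-37.50°) = -0.0018 + 0.7757 = 0.7739.
Top-of-atmosphere irradiance = S₀ cos θ_z = 1370 × 0.7739 = 1060.24 W/m².

1060 W/m²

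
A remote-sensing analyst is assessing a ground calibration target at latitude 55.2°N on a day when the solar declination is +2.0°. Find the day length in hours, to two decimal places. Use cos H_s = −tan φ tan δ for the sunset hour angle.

The sunset hour angle satisfies cos H_s = −tan φ tan δ = -0.0502, giving H_s = 92.88°.
Day length = 2 H_s / 15° h⁻¹ = 185.76° / 15 = 12.384 h.

12.38 hours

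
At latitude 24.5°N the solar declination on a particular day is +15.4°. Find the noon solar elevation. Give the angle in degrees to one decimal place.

80.9°

At local solar noon the hour angle is zero, so the elevation is 90° − |φ − δ| = 90° − |24.5° − (15.4°)| = 90° − 9.1° = 80.9°.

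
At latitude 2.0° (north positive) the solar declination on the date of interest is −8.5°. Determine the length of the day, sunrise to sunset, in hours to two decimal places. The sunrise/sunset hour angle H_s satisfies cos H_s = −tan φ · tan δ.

11.96 hours

The sunset hour angle satisfies cos H_s = −tan φ tan δ = 0.0052, giving H_s = 89.70°.
Day length = 2 H_s / 15° h⁻¹ = 179.40° / 15 = 11.960 h.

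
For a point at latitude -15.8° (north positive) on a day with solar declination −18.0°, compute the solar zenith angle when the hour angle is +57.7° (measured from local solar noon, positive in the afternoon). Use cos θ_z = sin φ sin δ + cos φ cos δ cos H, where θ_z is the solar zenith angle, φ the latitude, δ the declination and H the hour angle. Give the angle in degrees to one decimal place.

With φ = -15.8°, δ = -18.0°, H = 57.70°: sin φ sin δ = 0.0841, cos φ cos δ cos H = 0.4890, so cos θ_z = 0.5731.
θ_z = arccos(0.5731) = 55.03°.

55.0°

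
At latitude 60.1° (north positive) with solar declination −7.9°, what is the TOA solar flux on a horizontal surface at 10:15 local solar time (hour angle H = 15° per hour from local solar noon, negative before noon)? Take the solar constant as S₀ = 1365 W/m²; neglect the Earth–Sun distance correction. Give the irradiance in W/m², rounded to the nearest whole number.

442 W/m²

Hour angle H = 15° × (10.25 − 12) = -26.25°.
cos θ_z = sin φ sin δ + cos φ cos δ cos H = (0.8669)(-0.1374) + (0.4985)(0.9905)(0.8969) = 0.3237.
Top-of-atmosphere irradiance = S₀ cos θ_z = 1365 × 0.3237 = 441.85 W/m².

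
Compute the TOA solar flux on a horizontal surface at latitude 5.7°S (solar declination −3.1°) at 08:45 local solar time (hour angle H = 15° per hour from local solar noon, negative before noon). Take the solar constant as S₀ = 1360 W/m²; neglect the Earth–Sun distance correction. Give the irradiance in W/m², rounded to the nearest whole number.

Hour angle H = 15° × (8.75 − 12) = -48.75°.
With φ = -5.7°, δ = -3.1°, H = -48.75°: sin φ sin δ = 0.0054, cos φ cos δ cos H = 0.6551, so cos θ_z = 0.6605.
Top-of-atmosphere irradiance = S₀ cos θ_z = 1360 × 0.6605 = 898.28 W/m².

898 W/m²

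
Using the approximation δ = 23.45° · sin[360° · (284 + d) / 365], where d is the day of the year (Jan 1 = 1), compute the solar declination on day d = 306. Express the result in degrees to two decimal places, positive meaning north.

-15.67°

360 × (284 + 306) / 365 = 581.918°; sin(581.918°) = -0.6681.
δ = 23.45 × -0.6681 = -15.667° ≈ -15.67°.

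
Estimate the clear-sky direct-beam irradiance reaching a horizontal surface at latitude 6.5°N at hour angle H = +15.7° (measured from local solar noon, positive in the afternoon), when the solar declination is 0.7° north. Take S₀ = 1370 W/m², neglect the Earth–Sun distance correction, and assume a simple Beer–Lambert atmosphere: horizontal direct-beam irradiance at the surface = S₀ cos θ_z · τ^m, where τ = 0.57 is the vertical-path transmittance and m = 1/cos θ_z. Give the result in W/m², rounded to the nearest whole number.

With φ = 6.5°, δ = 0.7°, H = 15.70°: sin φ sin δ = 0.0014, cos φ cos δ cos H = 0.9564, so cos θ_z = 0.9578.
Air mass m = 1/cos θ_z = 1/0.9578 = 1.044; τ^m = 0.57^1.044 = 0.5561.
Surface direct beam = 1370 × 0.9578 × 0.5561 = 729.71 W/m².

730 W/m²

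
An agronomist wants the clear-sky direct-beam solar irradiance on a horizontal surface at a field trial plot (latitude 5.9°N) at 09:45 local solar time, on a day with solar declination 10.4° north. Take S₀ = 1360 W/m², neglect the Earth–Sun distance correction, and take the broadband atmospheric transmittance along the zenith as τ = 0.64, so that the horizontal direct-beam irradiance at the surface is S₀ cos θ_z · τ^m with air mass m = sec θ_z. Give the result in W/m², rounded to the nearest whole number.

662 W/m²

Hour angle H = 15° × (9.75 − 12) = -33.75°.
With φ = 5.9°, δ = 10.4°, H = -33.75°: sin φ sin δ = 0.0186, cos φ cos δ cos H = 0.8135, so cos θ_z = 0.8321.
Air mass m = 1/cos θ_z = 1/0.8321 = 1.202; τ^m = 0.64^1.202 = 0.5848.
Surface direct beam = 1360 × 0.8321 × 0.5848 = 661.79 W/m².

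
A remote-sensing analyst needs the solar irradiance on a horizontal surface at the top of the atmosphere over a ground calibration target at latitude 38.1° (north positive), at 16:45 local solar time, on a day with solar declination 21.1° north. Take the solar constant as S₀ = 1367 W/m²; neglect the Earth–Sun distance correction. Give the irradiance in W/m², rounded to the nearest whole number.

Hour angle H = 15° × (16.75 − 12) = 71.25°.
With φ = 38.1°, δ = 21.1°, H = 71.25°: sin φ sin δ = 0.2221, cos φ cos δ cos H = 0.2360, so cos θ_z = 0.4581.
Top-of-atmosphere irradiance = S₀ cos θ_z = 1367 × 0.4581 = 626.22 W/m².

626 W/m²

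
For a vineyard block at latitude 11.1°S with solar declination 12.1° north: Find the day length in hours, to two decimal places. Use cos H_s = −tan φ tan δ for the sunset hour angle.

−tan φ tan δ = −(-0.1962)(0.2144) = 0.0421; H_s = arccos(0.0421) = 87.59°.
Day length = 2 H_s / 15° h⁻¹ = 175.18° / 15 = 11.679 h.

11.68 hours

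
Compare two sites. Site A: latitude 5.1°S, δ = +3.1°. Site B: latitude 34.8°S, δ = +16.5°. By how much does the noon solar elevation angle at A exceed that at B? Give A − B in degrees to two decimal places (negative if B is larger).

A: 90° − |-5.1 − (3.1)| = 81.80°.
B: 90° − |-34.8 − (16.5)| = 38.70°.
A − B = 81.80 − 38.70 = 43.10°.

+43.10°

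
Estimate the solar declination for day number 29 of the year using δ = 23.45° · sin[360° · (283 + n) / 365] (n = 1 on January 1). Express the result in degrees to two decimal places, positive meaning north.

360 × (283 + 29) / 365 = 307.726°; sin(307.726°) = -0.7909.
δ = 23.45 × -0.7909 = -18.547° ≈ -18.55°.

-18.55°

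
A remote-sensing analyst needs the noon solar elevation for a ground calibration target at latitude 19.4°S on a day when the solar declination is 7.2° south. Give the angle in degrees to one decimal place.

At local solar noon the hour angle is zero, so the elevation is 90° − |φ − δ| = 90° − |-19.4° − (-7.2°)| = 90° − 12.2° = 77.8°.

77.8°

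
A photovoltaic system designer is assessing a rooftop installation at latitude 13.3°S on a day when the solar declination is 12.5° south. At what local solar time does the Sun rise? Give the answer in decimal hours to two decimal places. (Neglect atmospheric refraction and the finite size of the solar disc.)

5.80 h

−tan φ tan δ = −(-0.2364)(-0.2217) = -0.0524; H_s = arccos(-0.0524) = 93.00°.
Sunrise is at 12 − H_s/15 = 12 − 6.200 = 5.800 h local solar time.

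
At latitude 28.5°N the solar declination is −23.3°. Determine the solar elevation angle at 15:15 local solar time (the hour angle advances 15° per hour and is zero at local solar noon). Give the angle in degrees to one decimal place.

Hour angle H = 15° × (15.25 − 12) = 48.75°.
cos θ_z = sin(28.5°) sin(-23.3°) + cos(28.5°) cos(-23.3°) cos(48.75°) = -0.1887 + 0.5322 = 0.3435.
θ_z = arccos(0.3435) = 69.91°, so the elevation is 90° − 69.91° = 20.09°.

20.1°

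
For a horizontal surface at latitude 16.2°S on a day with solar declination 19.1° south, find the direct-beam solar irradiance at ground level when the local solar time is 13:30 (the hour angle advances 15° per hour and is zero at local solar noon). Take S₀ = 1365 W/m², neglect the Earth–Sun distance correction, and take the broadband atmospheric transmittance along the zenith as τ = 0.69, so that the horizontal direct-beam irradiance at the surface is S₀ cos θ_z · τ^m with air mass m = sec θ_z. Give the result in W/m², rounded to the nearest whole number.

851 W/m²

Hour angle H = 15° × (13.5 − 12) = 22.50°.
cos θ_z = sin(-16.2°) sin(-19.1°) + cos(-16.2°) cos(-19.1°) cos(22.50°) = 0.0913 + 0.8384 = 0.9297.
Air mass m = 1/cos θ_z = 1/0.9297 = 1.076; τ^m = 0.69^1.076 = 0.6708.
Surface direct beam = 1365 × 0.9297 × 0.6708 = 851.27 W/m².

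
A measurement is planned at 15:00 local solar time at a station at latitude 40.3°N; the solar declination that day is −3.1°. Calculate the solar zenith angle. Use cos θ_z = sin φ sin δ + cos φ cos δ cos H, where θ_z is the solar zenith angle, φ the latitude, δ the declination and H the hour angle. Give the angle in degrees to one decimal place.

Hour angle H = 15° × (15 − 12) = 45.00°.
With φ = 40.3°, δ = -3.1°, H = 45.00°: sin φ sin δ = -0.0350, cos φ cos δ cos H = 0.5385, so cos θ_z = 0.5035.
θ_z = arccos(0.5035) = 59.77°.

59.8°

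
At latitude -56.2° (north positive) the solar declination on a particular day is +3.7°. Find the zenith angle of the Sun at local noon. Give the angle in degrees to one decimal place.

At local solar noon the hour angle is zero, so the zenith angle is |φ − δ| = |-56.2° − (3.7°)| = 59.9°.

59.9°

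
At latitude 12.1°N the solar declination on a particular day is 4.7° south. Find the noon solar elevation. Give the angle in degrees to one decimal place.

At local solar noon the hour angle is zero, so the elevation is 90° − |φ − δ| = 90° − |12.1° − (-4.7°)| = 90° − 16.8° = 73.2°.

73.2°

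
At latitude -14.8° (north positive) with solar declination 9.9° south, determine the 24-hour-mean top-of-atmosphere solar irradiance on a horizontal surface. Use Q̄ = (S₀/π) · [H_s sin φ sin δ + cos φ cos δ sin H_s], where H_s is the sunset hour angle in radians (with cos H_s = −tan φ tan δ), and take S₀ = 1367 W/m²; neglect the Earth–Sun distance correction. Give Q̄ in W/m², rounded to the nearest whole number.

The sunset hour angle satisfies cos H_s = −tan φ tan δ = -0.0461, giving H_s = 92.64°. In radians, H_s = 1.6169.
H_s sin φ sin δ = 1.6169 × -0.2554 × -0.1719 = 0.0710.
cos φ cos δ sin H_s = 0.9668 × 0.9851 × 0.9989 = 0.9513.
Q̄ = (1367/π) × (0.0710 + 0.9513) = 435.13 × 1.0223 = 444.83 W/m².

445 W/m²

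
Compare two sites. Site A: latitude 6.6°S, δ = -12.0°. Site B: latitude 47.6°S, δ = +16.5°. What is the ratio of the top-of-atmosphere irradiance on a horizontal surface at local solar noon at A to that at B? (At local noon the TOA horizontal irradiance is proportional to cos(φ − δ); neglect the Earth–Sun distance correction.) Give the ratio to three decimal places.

A: cos θ_z = cos(-6.6° − (-12.0°)) = 0.9956.
B: cos θ_z = cos(-47.6° − (16.5°)) = 0.4368.
Ratio A/B = 0.9956 / 0.4368 = 2.2793.

2.279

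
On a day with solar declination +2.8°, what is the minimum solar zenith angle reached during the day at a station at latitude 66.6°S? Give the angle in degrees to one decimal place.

69.4°

At local solar noon the hour angle is zero, so the zenith angle is |φ − δ| = |-66.6° − (2.8°)| = 69.4°.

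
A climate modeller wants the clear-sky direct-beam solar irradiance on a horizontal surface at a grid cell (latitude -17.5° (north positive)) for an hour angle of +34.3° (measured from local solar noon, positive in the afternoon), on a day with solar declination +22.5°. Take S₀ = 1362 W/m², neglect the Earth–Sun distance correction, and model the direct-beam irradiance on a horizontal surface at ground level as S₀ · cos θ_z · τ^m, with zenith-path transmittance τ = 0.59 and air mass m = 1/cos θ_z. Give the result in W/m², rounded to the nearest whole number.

With φ = -17.5°, δ = 22.5°, H = 34.30°: sin φ sin δ = -0.1151, cos φ cos δ cos H = 0.7279, so cos θ_z = 0.6128.
Air mass m = 1/cos θ_z = 1/0.6128 = 1.632; τ^m = 0.59^1.632 = 0.4227.
Surface direct beam = 1362 × 0.6128 × 0.4227 = 352.80 W/m².

353 W/m²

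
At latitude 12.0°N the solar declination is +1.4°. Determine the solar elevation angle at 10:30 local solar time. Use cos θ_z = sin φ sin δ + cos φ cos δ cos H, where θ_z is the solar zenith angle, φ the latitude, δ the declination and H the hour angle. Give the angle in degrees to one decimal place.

65.3°

Hour angle H = 15° × (10.5 − 12) = -22.50°.
cos θ_z = sin φ sin δ + cos φ cos δ cos H = (0.2079)(0.0244) + (0.9781)(0.9997)(0.9239) = 0.9085.
θ_z = arccos(0.9085) = 24.70°, so the elevation is 90° − 24.70° = 65.30°.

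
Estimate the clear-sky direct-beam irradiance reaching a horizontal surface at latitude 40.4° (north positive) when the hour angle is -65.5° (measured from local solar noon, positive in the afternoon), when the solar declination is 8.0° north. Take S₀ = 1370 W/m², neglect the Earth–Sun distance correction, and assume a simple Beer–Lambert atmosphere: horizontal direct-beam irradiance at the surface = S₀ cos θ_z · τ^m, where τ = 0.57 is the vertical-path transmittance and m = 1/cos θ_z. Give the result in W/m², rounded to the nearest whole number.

cos θ_z = sin φ sin δ + cos φ cos δ cos H = (0.6481)(0.1392) + (0.7615)(0.9903)(0.4147) = 0.4029.
Air mass m = 1/cos θ_z = 1/0.4029 = 2.482; τ^m = 0.57^2.482 = 0.2478.
Surface direct beam = 1370 × 0.4029 × 0.2478 = 136.78 W/m².

137 W/m²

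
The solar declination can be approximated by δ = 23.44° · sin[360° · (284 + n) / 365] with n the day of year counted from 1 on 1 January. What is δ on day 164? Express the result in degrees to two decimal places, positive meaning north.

360 × (284 + 164) / 365 = 441.863°; sin(441.863°) = 0.9899.
δ = 23.44 × 0.9899 = 23.203° ≈ +23.20°.

+23.20°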